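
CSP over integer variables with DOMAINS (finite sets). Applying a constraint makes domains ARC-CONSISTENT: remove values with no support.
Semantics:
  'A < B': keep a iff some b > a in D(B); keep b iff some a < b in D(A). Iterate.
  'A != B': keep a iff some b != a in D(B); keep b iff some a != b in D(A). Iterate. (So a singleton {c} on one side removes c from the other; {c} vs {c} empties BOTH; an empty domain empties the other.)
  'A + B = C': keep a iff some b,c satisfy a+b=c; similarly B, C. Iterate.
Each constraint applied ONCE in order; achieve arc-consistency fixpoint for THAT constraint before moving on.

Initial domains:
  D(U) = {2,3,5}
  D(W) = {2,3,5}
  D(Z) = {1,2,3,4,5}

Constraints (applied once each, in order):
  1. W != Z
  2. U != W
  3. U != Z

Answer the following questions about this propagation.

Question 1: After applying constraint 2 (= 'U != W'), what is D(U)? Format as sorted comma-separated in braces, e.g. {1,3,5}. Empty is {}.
Answer: {2,3,5}

Derivation:
Constraint 1 (W != Z) on D(W)={2,3,5} D(Z)={1,2,3,4,5}: no change
Constraint 2 (U != W) on D(U)={2,3,5} D(W)={2,3,5}: no change
So after constraint 2: D(U) = {2,3,5}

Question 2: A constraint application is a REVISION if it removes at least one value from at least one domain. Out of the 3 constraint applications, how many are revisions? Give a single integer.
Constraint 1 (W != Z) on D(W)={2,3,5} D(Z)={1,2,3,4,5}: no change => not a revision
Constraint 2 (U != W) on D(U)={2,3,5} D(W)={2,3,5}: no change => not a revision
Constraint 3 (U != Z) on D(U)={2,3,5} D(Z)={1,2,3,4,5}: no change => not a revision
Total revisions = 0

Answer: 0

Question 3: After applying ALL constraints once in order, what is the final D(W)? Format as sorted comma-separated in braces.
Constraint 1 (W != Z) on D(W)={2,3,5} D(Z)={1,2,3,4,5}: no change
Constraint 2 (U != W) on D(U)={2,3,5} D(W)={2,3,5}: no change
Constraint 3 (U != Z) on D(U)={2,3,5} D(Z)={1,2,3,4,5}: no change
So after all 3 constraints: D(W) = {2,3,5}

Answer: {2,3,5}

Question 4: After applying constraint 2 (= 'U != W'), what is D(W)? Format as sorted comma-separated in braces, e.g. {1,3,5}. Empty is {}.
Constraint 1 (W != Z) on D(W)={2,3,5} D(Z)={1,2,3,4,5}: no change
Constraint 2 (U != W) on D(U)={2,3,5} D(W)={2,3,5}: no change
So after constraint 2: D(W) = {2,3,5}

Answer: {2,3,5}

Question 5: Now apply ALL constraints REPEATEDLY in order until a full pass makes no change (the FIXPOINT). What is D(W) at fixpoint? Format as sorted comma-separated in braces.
pass 0 (initial): D(W)={2,3,5}
pass 1: no change
Fixpoint after 1 passes: D(W) = {2,3,5}

Answer: {2,3,5}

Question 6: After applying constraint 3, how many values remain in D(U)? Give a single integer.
Constraint 1 (W != Z) on D(W)={2,3,5} D(Z)={1,2,3,4,5}: no change
Constraint 2 (U != W) on D(U)={2,3,5} D(W)={2,3,5}: no change
Constraint 3 (U != Z) on D(U)={2,3,5} D(Z)={1,2,3,4,5}: no change
So after constraint 3: D(U)={2,3,5}, size = 3

Answer: 3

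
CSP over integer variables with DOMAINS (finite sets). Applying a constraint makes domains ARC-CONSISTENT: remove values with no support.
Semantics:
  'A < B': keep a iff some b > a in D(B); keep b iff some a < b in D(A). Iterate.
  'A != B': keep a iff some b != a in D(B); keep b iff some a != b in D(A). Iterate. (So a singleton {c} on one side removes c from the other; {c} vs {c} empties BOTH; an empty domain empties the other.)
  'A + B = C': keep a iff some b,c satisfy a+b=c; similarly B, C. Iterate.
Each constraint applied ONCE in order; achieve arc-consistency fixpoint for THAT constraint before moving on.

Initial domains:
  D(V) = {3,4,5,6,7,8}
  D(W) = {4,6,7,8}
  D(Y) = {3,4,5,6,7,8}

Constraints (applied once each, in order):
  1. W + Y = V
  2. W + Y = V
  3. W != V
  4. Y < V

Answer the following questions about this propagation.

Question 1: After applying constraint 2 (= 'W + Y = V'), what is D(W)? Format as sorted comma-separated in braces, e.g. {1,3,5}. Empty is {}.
Answer: {4}

Derivation:
Constraint 1 (W + Y = V) on D(W)={4,6,7,8} D(Y)={3,4,5,6,7,8} D(V)={3,4,5,6,7,8}: W {4,6,7,8}->{4}; Y {3,4,5,6,7,8}->{3,4}; V {3,4,5,6,7,8}->{7,8}
Constraint 2 (W + Y = V) on D(W)={4} D(Y)={3,4} D(V)={7,8}: no change
So after constraint 2: D(W) = {4}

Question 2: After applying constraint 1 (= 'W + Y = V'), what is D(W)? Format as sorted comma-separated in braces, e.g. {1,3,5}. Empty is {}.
Constraint 1 (W + Y = V) on D(W)={4,6,7,8} D(Y)={3,4,5,6,7,8} D(V)={3,4,5,6,7,8}: W {4,6,7,8}->{4}; Y {3,4,5,6,7,8}->{3,4}; V {3,4,5,6,7,8}->{7,8}
So after constraint 1: D(W) = {4}

Answer: {4}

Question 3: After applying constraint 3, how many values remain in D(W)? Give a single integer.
Constraint 1 (W + Y = V) on D(W)={4,6,7,8} D(Y)={3,4,5,6,7,8} D(V)={3,4,5,6,7,8}: W {4,6,7,8}->{4}; Y {3,4,5,6,7,8}->{3,4}; V {3,4,5,6,7,8}->{7,8}
Constraint 2 (W + Y = V) on D(W)={4} D(Y)={3,4} D(V)={7,8}: no change
Constraint 3 (W != V) on D(W)={4} D(V)={7,8}: no change
So after constraint 3: D(W)={4}, size = 1

Answer: 1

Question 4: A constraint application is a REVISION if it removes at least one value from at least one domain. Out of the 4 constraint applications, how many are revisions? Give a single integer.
Answer: 1

Derivation:
Constraint 1 (W + Y = V) on D(W)={4,6,7,8} D(Y)={3,4,5,6,7,8} D(V)={3,4,5,6,7,8}: W {4,6,7,8}->{4}; Y {3,4,5,6,7,8}->{3,4}; V {3,4,5,6,7,8}->{7,8} => REVISION
Constraint 2 (W + Y = V) on D(W)={4} D(Y)={3,4} D(V)={7,8}: no change => not a revision
Constraint 3 (W != V) on D(W)={4} D(V)={7,8}: no change => not a revision
Constraint 4 (Y < V) on D(Y)={3,4} D(V)={7,8}: no change => not a revision
Total revisions = 1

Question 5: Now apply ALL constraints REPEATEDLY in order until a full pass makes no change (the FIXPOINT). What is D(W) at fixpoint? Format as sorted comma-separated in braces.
pass 0 (initial): D(W)={4,6,7,8}
pass 1: V {3,4,5,6,7,8}->{7,8}; W {4,6,7,8}->{4}; Y {3,4,5,6,7,8}->{3,4}
pass 2: no change
Fixpoint after 2 passes: D(W) = {4}

Answer: {4}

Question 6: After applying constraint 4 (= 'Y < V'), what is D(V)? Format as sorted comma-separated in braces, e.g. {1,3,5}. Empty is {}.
Constraint 1 (W + Y = V) on D(W)={4,6,7,8} D(Y)={3,4,5,6,7,8} D(V)={3,4,5,6,7,8}: W {4,6,7,8}->{4}; Y {3,4,5,6,7,8}->{3,4}; V {3,4,5,6,7,8}->{7,8}
Constraint 2 (W + Y = V) on D(W)={4} D(Y)={3,4} D(V)={7,8}: no change
Constraint 3 (W != V) on D(W)={4} D(V)={7,8}: no change
Constraint 4 (Y < V) on D(Y)={3,4} D(V)={7,8}: no change
So after constraint 4: D(V) = {7,8}

Answer: {7,8}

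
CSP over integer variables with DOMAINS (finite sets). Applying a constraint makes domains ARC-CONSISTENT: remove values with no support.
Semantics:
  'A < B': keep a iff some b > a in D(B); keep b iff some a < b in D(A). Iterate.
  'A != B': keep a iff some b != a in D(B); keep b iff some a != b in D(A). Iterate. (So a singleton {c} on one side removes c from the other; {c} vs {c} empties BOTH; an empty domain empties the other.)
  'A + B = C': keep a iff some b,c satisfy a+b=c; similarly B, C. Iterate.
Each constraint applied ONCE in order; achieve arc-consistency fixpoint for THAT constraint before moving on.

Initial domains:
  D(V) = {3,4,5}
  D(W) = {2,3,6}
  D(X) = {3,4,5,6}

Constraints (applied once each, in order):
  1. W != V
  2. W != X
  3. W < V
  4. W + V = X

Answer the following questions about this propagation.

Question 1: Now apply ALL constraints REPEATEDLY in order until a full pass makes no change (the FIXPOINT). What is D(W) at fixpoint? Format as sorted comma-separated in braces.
Answer: {2,3}

Derivation:
pass 0 (initial): D(W)={2,3,6}
pass 1: V {3,4,5}->{3,4}; W {2,3,6}->{2,3}; X {3,4,5,6}->{5,6}
pass 2: no change
Fixpoint after 2 passes: D(W) = {2,3}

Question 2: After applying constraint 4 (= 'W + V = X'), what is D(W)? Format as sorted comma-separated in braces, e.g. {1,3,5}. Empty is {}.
Answer: {2,3}

Derivation:
Constraint 1 (W != V) on D(W)={2,3,6} D(V)={3,4,5}: no change
Constraint 2 (W != X) on D(W)={2,3,6} D(X)={3,4,5,6}: no change
Constraint 3 (W < V) on D(W)={2,3,6} D(V)={3,4,5}: W {2,3,6}->{2,3}
Constraint 4 (W + V = X) on D(W)={2,3} D(V)={3,4,5} D(X)={3,4,5,6}: V {3,4,5}->{3,4}; X {3,4,5,6}->{5,6}
So after constraint 4: D(W) = {2,3}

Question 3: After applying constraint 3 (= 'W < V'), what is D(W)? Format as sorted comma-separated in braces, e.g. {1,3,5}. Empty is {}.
Answer: {2,3}

Derivation:
Constraint 1 (W != V) on D(W)={2,3,6} D(V)={3,4,5}: no change
Constraint 2 (W != X) on D(W)={2,3,6} D(X)={3,4,5,6}: no change
Constraint 3 (W < V) on D(W)={2,3,6} D(V)={3,4,5}: W {2,3,6}->{2,3}
So after constraint 3: D(W) = {2,3}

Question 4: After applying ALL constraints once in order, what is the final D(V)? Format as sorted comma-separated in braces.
Constraint 1 (W != V) on D(W)={2,3,6} D(V)={3,4,5}: no change
Constraint 2 (W != X) on D(W)={2,3,6} D(X)={3,4,5,6}: no change
Constraint 3 (W < V) on D(W)={2,3,6} D(V)={3,4,5}: W {2,3,6}->{2,3}
Constraint 4 (W + V = X) on D(W)={2,3} D(V)={3,4,5} D(X)={3,4,5,6}: V {3,4,5}->{3,4}; X {3,4,5,6}->{5,6}
So after all 4 constraints: D(V) = {3,4}

Answer: {3,4}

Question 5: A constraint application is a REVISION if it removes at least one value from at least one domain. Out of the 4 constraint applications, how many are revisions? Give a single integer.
Answer: 2

Derivation:
Constraint 1 (W != V) on D(W)={2,3,6} D(V)={3,4,5}: no change => not a revision
Constraint 2 (W != X) on D(W)={2,3,6} D(X)={3,4,5,6}: no change => not a revision
Constraint 3 (W < V) on D(W)={2,3,6} D(V)={3,4,5}: W {2,3,6}->{2,3} => REVISION
Constraint 4 (W + V = X) on D(W)={2,3} D(V)={3,4,5} D(X)={3,4,5,6}: V {3,4,5}->{3,4}; X {3,4,5,6}->{5,6} => REVISION
Total revisions = 2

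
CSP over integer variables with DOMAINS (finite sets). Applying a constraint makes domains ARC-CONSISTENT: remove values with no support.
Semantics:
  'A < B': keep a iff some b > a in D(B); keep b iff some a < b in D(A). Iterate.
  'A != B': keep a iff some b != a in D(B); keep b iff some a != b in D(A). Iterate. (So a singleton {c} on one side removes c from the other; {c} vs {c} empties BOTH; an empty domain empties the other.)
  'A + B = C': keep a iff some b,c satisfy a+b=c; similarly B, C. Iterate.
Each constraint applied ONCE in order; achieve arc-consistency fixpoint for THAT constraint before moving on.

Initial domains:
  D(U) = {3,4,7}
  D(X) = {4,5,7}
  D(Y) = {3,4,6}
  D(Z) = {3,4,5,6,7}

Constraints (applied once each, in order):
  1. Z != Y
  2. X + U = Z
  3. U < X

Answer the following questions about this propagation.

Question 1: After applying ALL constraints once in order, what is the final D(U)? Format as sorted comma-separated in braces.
Answer: {3}

Derivation:
Constraint 1 (Z != Y) on D(Z)={3,4,5,6,7} D(Y)={3,4,6}: no change
Constraint 2 (X + U = Z) on D(X)={4,5,7} D(U)={3,4,7} D(Z)={3,4,5,6,7}: X {4,5,7}->{4}; U {3,4,7}->{3}; Z {3,4,5,6,7}->{7}
Constraint 3 (U < X) on D(U)={3} D(X)={4}: no change
So after all 3 constraints: D(U) = {3}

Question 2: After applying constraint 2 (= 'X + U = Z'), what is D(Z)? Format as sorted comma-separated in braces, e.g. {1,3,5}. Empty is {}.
Constraint 1 (Z != Y) on D(Z)={3,4,5,6,7} D(Y)={3,4,6}: no change
Constraint 2 (X + U = Z) on D(X)={4,5,7} D(U)={3,4,7} D(Z)={3,4,5,6,7}: X {4,5,7}->{4}; U {3,4,7}->{3}; Z {3,4,5,6,7}->{7}
So after constraint 2: D(Z) = {7}

Answer: {7}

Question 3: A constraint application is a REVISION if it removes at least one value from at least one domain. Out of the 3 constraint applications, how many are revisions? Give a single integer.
Constraint 1 (Z != Y) on D(Z)={3,4,5,6,7} D(Y)={3,4,6}: no change => not a revision
Constraint 2 (X + U = Z) on D(X)={4,5,7} D(U)={3,4,7} D(Z)={3,4,5,6,7}: X {4,5,7}->{4}; U {3,4,7}->{3}; Z {3,4,5,6,7}->{7} => REVISION
Constraint 3 (U < X) on D(U)={3} D(X)={4}: no change => not a revision
Total revisions = 1

Answer: 1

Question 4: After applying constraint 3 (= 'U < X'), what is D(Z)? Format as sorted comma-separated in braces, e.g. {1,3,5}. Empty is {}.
Constraint 1 (Z != Y) on D(Z)={3,4,5,6,7} D(Y)={3,4,6}: no change
Constraint 2 (X + U = Z) on D(X)={4,5,7} D(U)={3,4,7} D(Z)={3,4,5,6,7}: X {4,5,7}->{4}; U {3,4,7}->{3}; Z {3,4,5,6,7}->{7}
Constraint 3 (U < X) on D(U)={3} D(X)={4}: no change
So after constraint 3: D(Z) = {7}

Answer: {7}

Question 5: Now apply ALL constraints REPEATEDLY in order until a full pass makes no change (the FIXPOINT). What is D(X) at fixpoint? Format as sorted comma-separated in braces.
Answer: {4}

Derivation:
pass 0 (initial): D(X)={4,5,7}
pass 1: U {3,4,7}->{3}; X {4,5,7}->{4}; Z {3,4,5,6,7}->{7}
pass 2: no change
Fixpoint after 2 passes: D(X) = {4}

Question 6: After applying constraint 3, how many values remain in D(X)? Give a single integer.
Constraint 1 (Z != Y) on D(Z)={3,4,5,6,7} D(Y)={3,4,6}: no change
Constraint 2 (X + U = Z) on D(X)={4,5,7} D(U)={3,4,7} D(Z)={3,4,5,6,7}: X {4,5,7}->{4}; U {3,4,7}->{3}; Z {3,4,5,6,7}->{7}
Constraint 3 (U < X) on D(U)={3} D(X)={4}: no change
So after constraint 3: D(X)={4}, size = 1

Answer: 1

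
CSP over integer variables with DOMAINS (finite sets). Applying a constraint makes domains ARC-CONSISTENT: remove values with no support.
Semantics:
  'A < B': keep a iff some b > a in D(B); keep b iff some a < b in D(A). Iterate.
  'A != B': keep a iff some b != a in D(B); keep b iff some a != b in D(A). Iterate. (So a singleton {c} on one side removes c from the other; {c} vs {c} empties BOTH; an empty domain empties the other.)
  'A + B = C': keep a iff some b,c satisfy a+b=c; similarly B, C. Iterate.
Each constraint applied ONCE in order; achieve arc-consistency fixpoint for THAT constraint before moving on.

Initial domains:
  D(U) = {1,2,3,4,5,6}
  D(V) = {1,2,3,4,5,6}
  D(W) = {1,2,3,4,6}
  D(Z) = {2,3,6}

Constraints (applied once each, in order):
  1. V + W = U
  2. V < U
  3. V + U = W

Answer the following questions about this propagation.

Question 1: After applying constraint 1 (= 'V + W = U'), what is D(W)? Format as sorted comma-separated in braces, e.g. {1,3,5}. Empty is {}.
Constraint 1 (V + W = U) on D(V)={1,2,3,4,5,6} D(W)={1,2,3,4,6} D(U)={1,2,3,4,5,6}: V {1,2,3,4,5,6}->{1,2,3,4,5}; W {1,2,3,4,6}->{1,2,3,4}; U {1,2,3,4,5,6}->{2,3,4,5,6}
So after constraint 1: D(W) = {1,2,3,4}

Answer: {1,2,3,4}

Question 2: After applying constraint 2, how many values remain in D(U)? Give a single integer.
Constraint 1 (V + W = U) on D(V)={1,2,3,4,5,6} D(W)={1,2,3,4,6} D(U)={1,2,3,4,5,6}: V {1,2,3,4,5,6}->{1,2,3,4,5}; W {1,2,3,4,6}->{1,2,3,4}; U {1,2,3,4,5,6}->{2,3,4,5,6}
Constraint 2 (V < U) on D(V)={1,2,3,4,5} D(U)={2,3,4,5,6}: no change
So after constraint 2: D(U)={2,3,4,5,6}, size = 5

Answer: 5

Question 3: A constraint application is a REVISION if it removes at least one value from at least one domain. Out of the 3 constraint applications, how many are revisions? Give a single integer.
Constraint 1 (V + W = U) on D(V)={1,2,3,4,5,6} D(W)={1,2,3,4,6} D(U)={1,2,3,4,5,6}: V {1,2,3,4,5,6}->{1,2,3,4,5}; W {1,2,3,4,6}->{1,2,3,4}; U {1,2,3,4,5,6}->{2,3,4,5,6} => REVISION
Constraint 2 (V < U) on D(V)={1,2,3,4,5} D(U)={2,3,4,5,6}: no change => not a revision
Constraint 3 (V + U = W) on D(V)={1,2,3,4,5} D(U)={2,3,4,5,6} D(W)={1,2,3,4}: V {1,2,3,4,5}->{1,2}; U {2,3,4,5,6}->{2,3}; W {1,2,3,4}->{3,4} => REVISION
Total revisions = 2

Answer: 2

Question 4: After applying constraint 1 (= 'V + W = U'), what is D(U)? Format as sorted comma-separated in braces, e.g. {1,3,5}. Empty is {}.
Constraint 1 (V + W = U) on D(V)={1,2,3,4,5,6} D(W)={1,2,3,4,6} D(U)={1,2,3,4,5,6}: V {1,2,3,4,5,6}->{1,2,3,4,5}; W {1,2,3,4,6}->{1,2,3,4}; U {1,2,3,4,5,6}->{2,3,4,5,6}
So after constraint 1: D(U) = {2,3,4,5,6}

Answer: {2,3,4,5,6}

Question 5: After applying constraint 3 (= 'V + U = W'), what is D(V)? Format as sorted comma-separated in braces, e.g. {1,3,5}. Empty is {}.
Answer: {1,2}

Derivation:
Constraint 1 (V + W = U) on D(V)={1,2,3,4,5,6} D(W)={1,2,3,4,6} D(U)={1,2,3,4,5,6}: V {1,2,3,4,5,6}->{1,2,3,4,5}; W {1,2,3,4,6}->{1,2,3,4}; U {1,2,3,4,5,6}->{2,3,4,5,6}
Constraint 2 (V < U) on D(V)={1,2,3,4,5} D(U)={2,3,4,5,6}: no change
Constraint 3 (V + U = W) on D(V)={1,2,3,4,5} D(U)={2,3,4,5,6} D(W)={1,2,3,4}: V {1,2,3,4,5}->{1,2}; U {2,3,4,5,6}->{2,3}; W {1,2,3,4}->{3,4}
So after constraint 3: D(V) = {1,2}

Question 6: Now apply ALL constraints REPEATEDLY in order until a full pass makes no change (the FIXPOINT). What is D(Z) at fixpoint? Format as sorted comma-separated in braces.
pass 0 (initial): D(Z)={2,3,6}
pass 1: U {1,2,3,4,5,6}->{2,3}; V {1,2,3,4,5,6}->{1,2}; W {1,2,3,4,6}->{3,4}
pass 2: U {2,3}->{}; V {1,2}->{}; W {3,4}->{}
pass 3: no change
Fixpoint after 3 passes: D(Z) = {2,3,6}

Answer: {2,3,6}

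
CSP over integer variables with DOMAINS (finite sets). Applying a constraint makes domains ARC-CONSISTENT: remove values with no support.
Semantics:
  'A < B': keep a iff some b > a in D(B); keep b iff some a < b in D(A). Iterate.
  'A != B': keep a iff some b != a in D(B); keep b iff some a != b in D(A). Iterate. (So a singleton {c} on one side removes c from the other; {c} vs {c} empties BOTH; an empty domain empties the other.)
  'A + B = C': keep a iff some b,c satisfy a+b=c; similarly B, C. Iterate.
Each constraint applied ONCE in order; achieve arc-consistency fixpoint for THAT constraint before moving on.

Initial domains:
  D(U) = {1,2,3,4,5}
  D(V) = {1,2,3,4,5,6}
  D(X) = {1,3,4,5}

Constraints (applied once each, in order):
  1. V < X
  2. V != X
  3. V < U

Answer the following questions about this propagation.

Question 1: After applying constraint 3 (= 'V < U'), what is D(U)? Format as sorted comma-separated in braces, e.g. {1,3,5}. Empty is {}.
Answer: {2,3,4,5}

Derivation:
Constraint 1 (V < X) on D(V)={1,2,3,4,5,6} D(X)={1,3,4,5}: V {1,2,3,4,5,6}->{1,2,3,4}; X {1,3,4,5}->{3,4,5}
Constraint 2 (V != X) on D(V)={1,2,3,4} D(X)={3,4,5}: no change
Constraint 3 (V < U) on D(V)={1,2,3,4} D(U)={1,2,3,4,5}: U {1,2,3,4,5}->{2,3,4,5}
So after constraint 3: D(U) = {2,3,4,5}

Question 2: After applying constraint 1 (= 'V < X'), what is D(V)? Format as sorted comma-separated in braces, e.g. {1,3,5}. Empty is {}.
Constraint 1 (V < X) on D(V)={1,2,3,4,5,6} D(X)={1,3,4,5}: V {1,2,3,4,5,6}->{1,2,3,4}; X {1,3,4,5}->{3,4,5}
So after constraint 1: D(V) = {1,2,3,4}

Answer: {1,2,3,4}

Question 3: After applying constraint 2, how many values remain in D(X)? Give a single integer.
Answer: 3

Derivation:
Constraint 1 (V < X) on D(V)={1,2,3,4,5,6} D(X)={1,3,4,5}: V {1,2,3,4,5,6}->{1,2,3,4}; X {1,3,4,5}->{3,4,5}
Constraint 2 (V != X) on D(V)={1,2,3,4} D(X)={3,4,5}: no change
So after constraint 2: D(X)={3,4,5}, size = 3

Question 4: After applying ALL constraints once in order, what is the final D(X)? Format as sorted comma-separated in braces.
Answer: {3,4,5}

Derivation:
Constraint 1 (V < X) on D(V)={1,2,3,4,5,6} D(X)={1,3,4,5}: V {1,2,3,4,5,6}->{1,2,3,4}; X {1,3,4,5}->{3,4,5}
Constraint 2 (V != X) on D(V)={1,2,3,4} D(X)={3,4,5}: no change
Constraint 3 (V < U) on D(V)={1,2,3,4} D(U)={1,2,3,4,5}: U {1,2,3,4,5}->{2,3,4,5}
So after all 3 constraints: D(X) = {3,4,5}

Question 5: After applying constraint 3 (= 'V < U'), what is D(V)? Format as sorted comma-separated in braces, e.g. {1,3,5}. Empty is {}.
Answer: {1,2,3,4}

Derivation:
Constraint 1 (V < X) on D(V)={1,2,3,4,5,6} D(X)={1,3,4,5}: V {1,2,3,4,5,6}->{1,2,3,4}; X {1,3,4,5}->{3,4,5}
Constraint 2 (V != X) on D(V)={1,2,3,4} D(X)={3,4,5}: no change
Constraint 3 (V < U) on D(V)={1,2,3,4} D(U)={1,2,3,4,5}: U {1,2,3,4,5}->{2,3,4,5}
So after constraint 3: D(V) = {1,2,3,4}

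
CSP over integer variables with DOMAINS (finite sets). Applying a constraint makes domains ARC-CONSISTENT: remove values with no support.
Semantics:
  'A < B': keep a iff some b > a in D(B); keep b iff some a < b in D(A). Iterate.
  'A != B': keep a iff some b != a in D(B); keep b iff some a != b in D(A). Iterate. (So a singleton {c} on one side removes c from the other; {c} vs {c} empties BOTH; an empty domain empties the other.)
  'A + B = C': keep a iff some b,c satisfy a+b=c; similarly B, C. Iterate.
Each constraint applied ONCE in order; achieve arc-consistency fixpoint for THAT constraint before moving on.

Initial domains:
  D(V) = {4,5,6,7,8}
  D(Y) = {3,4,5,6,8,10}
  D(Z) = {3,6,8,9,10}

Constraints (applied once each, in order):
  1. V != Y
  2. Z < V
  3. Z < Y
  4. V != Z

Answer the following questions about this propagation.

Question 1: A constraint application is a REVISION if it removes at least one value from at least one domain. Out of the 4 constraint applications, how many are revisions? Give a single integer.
Answer: 2

Derivation:
Constraint 1 (V != Y) on D(V)={4,5,6,7,8} D(Y)={3,4,5,6,8,10}: no change => not a revision
Constraint 2 (Z < V) on D(Z)={3,6,8,9,10} D(V)={4,5,6,7,8}: Z {3,6,8,9,10}->{3,6} => REVISION
Constraint 3 (Z < Y) on D(Z)={3,6} D(Y)={3,4,5,6,8,10}: Y {3,4,5,6,8,10}->{4,5,6,8,10} => REVISION
Constraint 4 (V != Z) on D(V)={4,5,6,7,8} D(Z)={3,6}: no change => not a revision
Total revisions = 2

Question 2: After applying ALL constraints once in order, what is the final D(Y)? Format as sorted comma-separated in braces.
Answer: {4,5,6,8,10}

Derivation:
Constraint 1 (V != Y) on D(V)={4,5,6,7,8} D(Y)={3,4,5,6,8,10}: no change
Constraint 2 (Z < V) on D(Z)={3,6,8,9,10} D(V)={4,5,6,7,8}: Z {3,6,8,9,10}->{3,6}
Constraint 3 (Z < Y) on D(Z)={3,6} D(Y)={3,4,5,6,8,10}: Y {3,4,5,6,8,10}->{4,5,6,8,10}
Constraint 4 (V != Z) on D(V)={4,5,6,7,8} D(Z)={3,6}: no change
So after all 4 constraints: D(Y) = {4,5,6,8,10}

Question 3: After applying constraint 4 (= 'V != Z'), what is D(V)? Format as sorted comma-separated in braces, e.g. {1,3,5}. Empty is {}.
Constraint 1 (V != Y) on D(V)={4,5,6,7,8} D(Y)={3,4,5,6,8,10}: no change
Constraint 2 (Z < V) on D(Z)={3,6,8,9,10} D(V)={4,5,6,7,8}: Z {3,6,8,9,10}->{3,6}
Constraint 3 (Z < Y) on D(Z)={3,6} D(Y)={3,4,5,6,8,10}: Y {3,4,5,6,8,10}->{4,5,6,8,10}
Constraint 4 (V != Z) on D(V)={4,5,6,7,8} D(Z)={3,6}: no change
So after constraint 4: D(V) = {4,5,6,7,8}

Answer: {4,5,6,7,8}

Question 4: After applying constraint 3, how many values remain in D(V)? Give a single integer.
Constraint 1 (V != Y) on D(V)={4,5,6,7,8} D(Y)={3,4,5,6,8,10}: no change
Constraint 2 (Z < V) on D(Z)={3,6,8,9,10} D(V)={4,5,6,7,8}: Z {3,6,8,9,10}->{3,6}
Constraint 3 (Z < Y) on D(Z)={3,6} D(Y)={3,4,5,6,8,10}: Y {3,4,5,6,8,10}->{4,5,6,8,10}
So after constraint 3: D(V)={4,5,6,7,8}, size = 5

Answer: 5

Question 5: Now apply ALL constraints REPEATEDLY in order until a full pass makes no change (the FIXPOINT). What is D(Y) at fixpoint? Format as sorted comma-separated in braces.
Answer: {4,5,6,8,10}

Derivation:
pass 0 (initial): D(Y)={3,4,5,6,8,10}
pass 1: Y {3,4,5,6,8,10}->{4,5,6,8,10}; Z {3,6,8,9,10}->{3,6}
pass 2: no change
Fixpoint after 2 passes: D(Y) = {4,5,6,8,10}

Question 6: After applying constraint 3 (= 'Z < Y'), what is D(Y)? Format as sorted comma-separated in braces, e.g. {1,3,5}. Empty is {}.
Constraint 1 (V != Y) on D(V)={4,5,6,7,8} D(Y)={3,4,5,6,8,10}: no change
Constraint 2 (Z < V) on D(Z)={3,6,8,9,10} D(V)={4,5,6,7,8}: Z {3,6,8,9,10}->{3,6}
Constraint 3 (Z < Y) on D(Z)={3,6} D(Y)={3,4,5,6,8,10}: Y {3,4,5,6,8,10}->{4,5,6,8,10}
So after constraint 3: D(Y) = {4,5,6,8,10}

Answer: {4,5,6,8,10}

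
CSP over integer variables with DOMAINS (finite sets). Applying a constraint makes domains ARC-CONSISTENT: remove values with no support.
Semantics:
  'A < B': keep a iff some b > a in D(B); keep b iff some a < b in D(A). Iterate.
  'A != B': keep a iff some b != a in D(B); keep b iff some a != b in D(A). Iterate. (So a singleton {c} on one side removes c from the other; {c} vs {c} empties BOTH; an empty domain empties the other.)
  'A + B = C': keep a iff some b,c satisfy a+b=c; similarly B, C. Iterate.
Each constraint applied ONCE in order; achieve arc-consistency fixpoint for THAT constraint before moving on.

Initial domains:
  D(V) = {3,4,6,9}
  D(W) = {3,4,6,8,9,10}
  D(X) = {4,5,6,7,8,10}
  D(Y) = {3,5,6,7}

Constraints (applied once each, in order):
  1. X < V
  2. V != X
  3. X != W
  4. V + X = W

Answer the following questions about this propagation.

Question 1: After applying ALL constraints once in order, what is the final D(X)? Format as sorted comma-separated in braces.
Answer: {4}

Derivation:
Constraint 1 (X < V) on D(X)={4,5,6,7,8,10} D(V)={3,4,6,9}: X {4,5,6,7,8,10}->{4,5,6,7,8}; V {3,4,6,9}->{6,9}
Constraint 2 (V != X) on D(V)={6,9} D(X)={4,5,6,7,8}: no change
Constraint 3 (X != W) on D(X)={4,5,6,7,8} D(W)={3,4,6,8,9,10}: no change
Constraint 4 (V + X = W) on D(V)={6,9} D(X)={4,5,6,7,8} D(W)={3,4,6,8,9,10}: V {6,9}->{6}; X {4,5,6,7,8}->{4}; W {3,4,6,8,9,10}->{10}
So after all 4 constraints: D(X) = {4}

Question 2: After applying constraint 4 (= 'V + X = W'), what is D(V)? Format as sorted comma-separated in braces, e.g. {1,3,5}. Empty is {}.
Answer: {6}

Derivation:
Constraint 1 (X < V) on D(X)={4,5,6,7,8,10} D(V)={3,4,6,9}: X {4,5,6,7,8,10}->{4,5,6,7,8}; V {3,4,6,9}->{6,9}
Constraint 2 (V != X) on D(V)={6,9} D(X)={4,5,6,7,8}: no change
Constraint 3 (X != W) on D(X)={4,5,6,7,8} D(W)={3,4,6,8,9,10}: no change
Constraint 4 (V + X = W) on D(V)={6,9} D(X)={4,5,6,7,8} D(W)={3,4,6,8,9,10}: V {6,9}->{6}; X {4,5,6,7,8}->{4}; W {3,4,6,8,9,10}->{10}
So after constraint 4: D(V) = {6}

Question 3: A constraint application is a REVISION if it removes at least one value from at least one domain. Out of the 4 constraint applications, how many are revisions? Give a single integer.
Answer: 2

Derivation:
Constraint 1 (X < V) on D(X)={4,5,6,7,8,10} D(V)={3,4,6,9}: X {4,5,6,7,8,10}->{4,5,6,7,8}; V {3,4,6,9}->{6,9} => REVISION
Constraint 2 (V != X) on D(V)={6,9} D(X)={4,5,6,7,8}: no change => not a revision
Constraint 3 (X != W) on D(X)={4,5,6,7,8} D(W)={3,4,6,8,9,10}: no change => not a revision
Constraint 4 (V + X = W) on D(V)={6,9} D(X)={4,5,6,7,8} D(W)={3,4,6,8,9,10}: V {6,9}->{6}; X {4,5,6,7,8}->{4}; W {3,4,6,8,9,10}->{10} => REVISION
Total revisions = 2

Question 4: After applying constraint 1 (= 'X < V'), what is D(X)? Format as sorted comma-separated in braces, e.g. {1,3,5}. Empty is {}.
Answer: {4,5,6,7,8}

Derivation:
Constraint 1 (X < V) on D(X)={4,5,6,7,8,10} D(V)={3,4,6,9}: X {4,5,6,7,8,10}->{4,5,6,7,8}; V {3,4,6,9}->{6,9}
So after constraint 1: D(X) = {4,5,6,7,8}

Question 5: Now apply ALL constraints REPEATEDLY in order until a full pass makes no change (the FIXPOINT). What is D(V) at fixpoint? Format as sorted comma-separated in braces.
Answer: {6}

Derivation:
pass 0 (initial): D(V)={3,4,6,9}
pass 1: V {3,4,6,9}->{6}; W {3,4,6,8,9,10}->{10}; X {4,5,6,7,8,10}->{4}
pass 2: no change
Fixpoint after 2 passes: D(V) = {6}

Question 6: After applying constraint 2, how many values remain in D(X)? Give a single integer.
Constraint 1 (X < V) on D(X)={4,5,6,7,8,10} D(V)={3,4,6,9}: X {4,5,6,7,8,10}->{4,5,6,7,8}; V {3,4,6,9}->{6,9}
Constraint 2 (V != X) on D(V)={6,9} D(X)={4,5,6,7,8}: no change
So after constraint 2: D(X)={4,5,6,7,8}, size = 5

Answer: 5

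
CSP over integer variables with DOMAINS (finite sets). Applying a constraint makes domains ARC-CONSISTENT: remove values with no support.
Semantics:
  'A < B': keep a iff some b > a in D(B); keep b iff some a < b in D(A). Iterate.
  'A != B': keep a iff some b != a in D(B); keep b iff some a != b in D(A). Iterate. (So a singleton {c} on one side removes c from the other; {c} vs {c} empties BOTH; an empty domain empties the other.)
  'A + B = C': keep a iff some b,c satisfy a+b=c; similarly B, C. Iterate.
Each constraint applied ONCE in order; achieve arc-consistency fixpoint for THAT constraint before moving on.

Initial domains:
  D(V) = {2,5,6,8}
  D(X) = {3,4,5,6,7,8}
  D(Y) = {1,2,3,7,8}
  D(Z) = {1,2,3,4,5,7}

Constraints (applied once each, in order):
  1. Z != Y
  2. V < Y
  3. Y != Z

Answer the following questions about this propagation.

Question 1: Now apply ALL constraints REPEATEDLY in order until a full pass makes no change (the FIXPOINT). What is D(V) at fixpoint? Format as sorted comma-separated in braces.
pass 0 (initial): D(V)={2,5,6,8}
pass 1: V {2,5,6,8}->{2,5,6}; Y {1,2,3,7,8}->{3,7,8}
pass 2: no change
Fixpoint after 2 passes: D(V) = {2,5,6}

Answer: {2,5,6}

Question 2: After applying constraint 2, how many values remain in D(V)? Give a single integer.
Answer: 3

Derivation:
Constraint 1 (Z != Y) on D(Z)={1,2,3,4,5,7} D(Y)={1,2,3,7,8}: no change
Constraint 2 (V < Y) on D(V)={2,5,6,8} D(Y)={1,2,3,7,8}: V {2,5,6,8}->{2,5,6}; Y {1,2,3,7,8}->{3,7,8}
So after constraint 2: D(V)={2,5,6}, size = 3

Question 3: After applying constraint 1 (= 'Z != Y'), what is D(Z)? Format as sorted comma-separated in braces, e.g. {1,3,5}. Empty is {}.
Constraint 1 (Z != Y) on D(Z)={1,2,3,4,5,7} D(Y)={1,2,3,7,8}: no change
So after constraint 1: D(Z) = {1,2,3,4,5,7}

Answer: {1,2,3,4,5,7}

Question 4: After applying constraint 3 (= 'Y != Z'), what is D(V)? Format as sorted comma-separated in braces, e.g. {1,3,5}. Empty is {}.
Answer: {2,5,6}

Derivation:
Constraint 1 (Z != Y) on D(Z)={1,2,3,4,5,7} D(Y)={1,2,3,7,8}: no change
Constraint 2 (V < Y) on D(V)={2,5,6,8} D(Y)={1,2,3,7,8}: V {2,5,6,8}->{2,5,6}; Y {1,2,3,7,8}->{3,7,8}
Constraint 3 (Y != Z) on D(Y)={3,7,8} D(Z)={1,2,3,4,5,7}: no change
So after constraint 3: D(V) = {2,5,6}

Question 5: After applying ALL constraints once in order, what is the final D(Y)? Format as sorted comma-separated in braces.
Constraint 1 (Z != Y) on D(Z)={1,2,3,4,5,7} D(Y)={1,2,3,7,8}: no change
Constraint 2 (V < Y) on D(V)={2,5,6,8} D(Y)={1,2,3,7,8}: V {2,5,6,8}->{2,5,6}; Y {1,2,3,7,8}->{3,7,8}
Constraint 3 (Y != Z) on D(Y)={3,7,8} D(Z)={1,2,3,4,5,7}: no change
So after all 3 constraints: D(Y) = {3,7,8}

Answer: {3,7,8}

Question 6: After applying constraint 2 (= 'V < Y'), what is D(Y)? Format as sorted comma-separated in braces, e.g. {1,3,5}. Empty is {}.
Answer: {3,7,8}

Derivation:
Constraint 1 (Z != Y) on D(Z)={1,2,3,4,5,7} D(Y)={1,2,3,7,8}: no change
Constraint 2 (V < Y) on D(V)={2,5,6,8} D(Y)={1,2,3,7,8}: V {2,5,6,8}->{2,5,6}; Y {1,2,3,7,8}->{3,7,8}
So after constraint 2: D(Y) = {3,7,8}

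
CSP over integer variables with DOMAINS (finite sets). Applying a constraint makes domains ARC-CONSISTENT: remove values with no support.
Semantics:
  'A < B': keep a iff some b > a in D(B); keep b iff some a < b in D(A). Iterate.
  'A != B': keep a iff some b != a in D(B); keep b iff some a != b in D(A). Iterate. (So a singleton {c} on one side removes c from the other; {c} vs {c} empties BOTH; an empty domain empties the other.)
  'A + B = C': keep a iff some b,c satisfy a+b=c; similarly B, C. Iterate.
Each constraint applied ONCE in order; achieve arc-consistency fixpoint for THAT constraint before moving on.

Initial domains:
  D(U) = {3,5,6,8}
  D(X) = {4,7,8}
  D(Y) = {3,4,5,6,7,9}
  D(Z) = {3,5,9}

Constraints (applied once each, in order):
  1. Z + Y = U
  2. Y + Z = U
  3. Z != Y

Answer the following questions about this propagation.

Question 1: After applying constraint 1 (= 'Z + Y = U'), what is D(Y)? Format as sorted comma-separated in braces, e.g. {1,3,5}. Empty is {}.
Constraint 1 (Z + Y = U) on D(Z)={3,5,9} D(Y)={3,4,5,6,7,9} D(U)={3,5,6,8}: Z {3,5,9}->{3,5}; Y {3,4,5,6,7,9}->{3,5}; U {3,5,6,8}->{6,8}
So after constraint 1: D(Y) = {3,5}

Answer: {3,5}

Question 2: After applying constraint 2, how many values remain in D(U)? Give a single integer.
Answer: 2

Derivation:
Constraint 1 (Z + Y = U) on D(Z)={3,5,9} D(Y)={3,4,5,6,7,9} D(U)={3,5,6,8}: Z {3,5,9}->{3,5}; Y {3,4,5,6,7,9}->{3,5}; U {3,5,6,8}->{6,8}
Constraint 2 (Y + Z = U) on D(Y)={3,5} D(Z)={3,5} D(U)={6,8}: no change
So after constraint 2: D(U)={6,8}, size = 2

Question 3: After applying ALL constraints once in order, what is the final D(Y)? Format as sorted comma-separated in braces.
Constraint 1 (Z + Y = U) on D(Z)={3,5,9} D(Y)={3,4,5,6,7,9} D(U)={3,5,6,8}: Z {3,5,9}->{3,5}; Y {3,4,5,6,7,9}->{3,5}; U {3,5,6,8}->{6,8}
Constraint 2 (Y + Z = U) on D(Y)={3,5} D(Z)={3,5} D(U)={6,8}: no change
Constraint 3 (Z != Y) on D(Z)={3,5} D(Y)={3,5}: no change
So after all 3 constraints: D(Y) = {3,5}

Answer: {3,5}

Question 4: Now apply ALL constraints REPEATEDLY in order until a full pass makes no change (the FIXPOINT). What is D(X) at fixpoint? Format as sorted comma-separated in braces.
Answer: {4,7,8}

Derivation:
pass 0 (initial): D(X)={4,7,8}
pass 1: U {3,5,6,8}->{6,8}; Y {3,4,5,6,7,9}->{3,5}; Z {3,5,9}->{3,5}
pass 2: no change
Fixpoint after 2 passes: D(X) = {4,7,8}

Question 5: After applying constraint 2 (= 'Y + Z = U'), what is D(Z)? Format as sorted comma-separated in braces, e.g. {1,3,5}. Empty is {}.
Answer: {3,5}

Derivation:
Constraint 1 (Z + Y = U) on D(Z)={3,5,9} D(Y)={3,4,5,6,7,9} D(U)={3,5,6,8}: Z {3,5,9}->{3,5}; Y {3,4,5,6,7,9}->{3,5}; U {3,5,6,8}->{6,8}
Constraint 2 (Y + Z = U) on D(Y)={3,5} D(Z)={3,5} D(U)={6,8}: no change
So after constraint 2: D(Z) = {3,5}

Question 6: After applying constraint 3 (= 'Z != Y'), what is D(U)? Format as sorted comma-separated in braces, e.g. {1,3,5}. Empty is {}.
Constraint 1 (Z + Y = U) on D(Z)={3,5,9} D(Y)={3,4,5,6,7,9} D(U)={3,5,6,8}: Z {3,5,9}->{3,5}; Y {3,4,5,6,7,9}->{3,5}; U {3,5,6,8}->{6,8}
Constraint 2 (Y + Z = U) on D(Y)={3,5} D(Z)={3,5} D(U)={6,8}: no change
Constraint 3 (Z != Y) on D(Z)={3,5} D(Y)={3,5}: no change
So after constraint 3: D(U) = {6,8}

Answer: {6,8}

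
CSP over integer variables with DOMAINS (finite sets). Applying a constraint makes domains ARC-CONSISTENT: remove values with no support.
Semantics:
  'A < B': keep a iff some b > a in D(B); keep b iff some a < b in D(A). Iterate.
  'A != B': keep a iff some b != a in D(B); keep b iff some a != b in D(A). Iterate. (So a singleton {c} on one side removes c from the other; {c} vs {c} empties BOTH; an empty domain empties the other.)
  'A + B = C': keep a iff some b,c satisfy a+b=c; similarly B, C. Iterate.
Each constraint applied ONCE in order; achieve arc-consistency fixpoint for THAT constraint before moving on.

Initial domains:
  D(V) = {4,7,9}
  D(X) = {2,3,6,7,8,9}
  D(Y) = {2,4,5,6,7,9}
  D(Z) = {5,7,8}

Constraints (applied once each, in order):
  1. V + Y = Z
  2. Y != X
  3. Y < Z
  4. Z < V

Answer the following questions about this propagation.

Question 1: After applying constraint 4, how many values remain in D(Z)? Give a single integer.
Answer: 0

Derivation:
Constraint 1 (V + Y = Z) on D(V)={4,7,9} D(Y)={2,4,5,6,7,9} D(Z)={5,7,8}: V {4,7,9}->{4}; Y {2,4,5,6,7,9}->{4}; Z {5,7,8}->{8}
Constraint 2 (Y != X) on D(Y)={4} D(X)={2,3,6,7,8,9}: no change
Constraint 3 (Y < Z) on D(Y)={4} D(Z)={8}: no change
Constraint 4 (Z < V) on D(Z)={8} D(V)={4}: Z {8}->{}; V {4}->{}
So after constraint 4: D(Z)={}, size = 0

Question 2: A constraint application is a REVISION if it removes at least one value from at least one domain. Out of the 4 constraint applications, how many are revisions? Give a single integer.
Constraint 1 (V + Y = Z) on D(V)={4,7,9} D(Y)={2,4,5,6,7,9} D(Z)={5,7,8}: V {4,7,9}->{4}; Y {2,4,5,6,7,9}->{4}; Z {5,7,8}->{8} => REVISION
Constraint 2 (Y != X) on D(Y)={4} D(X)={2,3,6,7,8,9}: no change => not a revision
Constraint 3 (Y < Z) on D(Y)={4} D(Z)={8}: no change => not a revision
Constraint 4 (Z < V) on D(Z)={8} D(V)={4}: Z {8}->{}; V {4}->{} => REVISION
Total revisions = 2

Answer: 2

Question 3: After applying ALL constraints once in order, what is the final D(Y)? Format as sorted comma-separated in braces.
Answer: {4}

Derivation:
Constraint 1 (V + Y = Z) on D(V)={4,7,9} D(Y)={2,4,5,6,7,9} D(Z)={5,7,8}: V {4,7,9}->{4}; Y {2,4,5,6,7,9}->{4}; Z {5,7,8}->{8}
Constraint 2 (Y != X) on D(Y)={4} D(X)={2,3,6,7,8,9}: no change
Constraint 3 (Y < Z) on D(Y)={4} D(Z)={8}: no change
Constraint 4 (Z < V) on D(Z)={8} D(V)={4}: Z {8}->{}; V {4}->{}
So after all 4 constraints: D(Y) = {4}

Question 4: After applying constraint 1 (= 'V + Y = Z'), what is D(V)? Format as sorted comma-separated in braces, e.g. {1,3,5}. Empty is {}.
Constraint 1 (V + Y = Z) on D(V)={4,7,9} D(Y)={2,4,5,6,7,9} D(Z)={5,7,8}: V {4,7,9}->{4}; Y {2,4,5,6,7,9}->{4}; Z {5,7,8}->{8}
So after constraint 1: D(V) = {4}

Answer: {4}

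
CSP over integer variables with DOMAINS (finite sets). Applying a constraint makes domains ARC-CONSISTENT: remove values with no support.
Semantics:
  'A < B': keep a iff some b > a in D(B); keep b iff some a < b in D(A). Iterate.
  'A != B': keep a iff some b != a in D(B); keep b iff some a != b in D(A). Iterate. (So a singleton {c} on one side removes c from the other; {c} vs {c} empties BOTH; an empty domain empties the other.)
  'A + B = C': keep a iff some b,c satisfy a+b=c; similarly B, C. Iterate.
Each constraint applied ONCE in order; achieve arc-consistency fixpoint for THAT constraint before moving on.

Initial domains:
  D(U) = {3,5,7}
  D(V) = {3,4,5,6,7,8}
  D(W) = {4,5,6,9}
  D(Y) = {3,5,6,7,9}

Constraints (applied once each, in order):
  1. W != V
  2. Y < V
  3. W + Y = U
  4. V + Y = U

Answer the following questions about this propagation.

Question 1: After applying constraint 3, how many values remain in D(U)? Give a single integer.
Constraint 1 (W != V) on D(W)={4,5,6,9} D(V)={3,4,5,6,7,8}: no change
Constraint 2 (Y < V) on D(Y)={3,5,6,7,9} D(V)={3,4,5,6,7,8}: Y {3,5,6,7,9}->{3,5,6,7}; V {3,4,5,6,7,8}->{4,5,6,7,8}
Constraint 3 (W + Y = U) on D(W)={4,5,6,9} D(Y)={3,5,6,7} D(U)={3,5,7}: W {4,5,6,9}->{4}; Y {3,5,6,7}->{3}; U {3,5,7}->{7}
So after constraint 3: D(U)={7}, size = 1

Answer: 1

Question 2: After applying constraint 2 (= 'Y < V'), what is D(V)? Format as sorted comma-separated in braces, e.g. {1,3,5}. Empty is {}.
Answer: {4,5,6,7,8}

Derivation:
Constraint 1 (W != V) on D(W)={4,5,6,9} D(V)={3,4,5,6,7,8}: no change
Constraint 2 (Y < V) on D(Y)={3,5,6,7,9} D(V)={3,4,5,6,7,8}: Y {3,5,6,7,9}->{3,5,6,7}; V {3,4,5,6,7,8}->{4,5,6,7,8}
So after constraint 2: D(V) = {4,5,6,7,8}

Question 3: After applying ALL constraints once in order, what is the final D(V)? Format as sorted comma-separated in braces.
Answer: {4}

Derivation:
Constraint 1 (W != V) on D(W)={4,5,6,9} D(V)={3,4,5,6,7,8}: no change
Constraint 2 (Y < V) on D(Y)={3,5,6,7,9} D(V)={3,4,5,6,7,8}: Y {3,5,6,7,9}->{3,5,6,7}; V {3,4,5,6,7,8}->{4,5,6,7,8}
Constraint 3 (W + Y = U) on D(W)={4,5,6,9} D(Y)={3,5,6,7} D(U)={3,5,7}: W {4,5,6,9}->{4}; Y {3,5,6,7}->{3}; U {3,5,7}->{7}
Constraint 4 (V + Y = U) on D(V)={4,5,6,7,8} D(Y)={3} D(U)={7}: V {4,5,6,7,8}->{4}
So after all 4 constraints: D(V) = {4}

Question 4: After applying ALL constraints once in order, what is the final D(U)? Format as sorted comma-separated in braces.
Answer: {7}

Derivation:
Constraint 1 (W != V) on D(W)={4,5,6,9} D(V)={3,4,5,6,7,8}: no change
Constraint 2 (Y < V) on D(Y)={3,5,6,7,9} D(V)={3,4,5,6,7,8}: Y {3,5,6,7,9}->{3,5,6,7}; V {3,4,5,6,7,8}->{4,5,6,7,8}
Constraint 3 (W + Y = U) on D(W)={4,5,6,9} D(Y)={3,5,6,7} D(U)={3,5,7}: W {4,5,6,9}->{4}; Y {3,5,6,7}->{3}; U {3,5,7}->{7}
Constraint 4 (V + Y = U) on D(V)={4,5,6,7,8} D(Y)={3} D(U)={7}: V {4,5,6,7,8}->{4}
So after all 4 constraints: D(U) = {7}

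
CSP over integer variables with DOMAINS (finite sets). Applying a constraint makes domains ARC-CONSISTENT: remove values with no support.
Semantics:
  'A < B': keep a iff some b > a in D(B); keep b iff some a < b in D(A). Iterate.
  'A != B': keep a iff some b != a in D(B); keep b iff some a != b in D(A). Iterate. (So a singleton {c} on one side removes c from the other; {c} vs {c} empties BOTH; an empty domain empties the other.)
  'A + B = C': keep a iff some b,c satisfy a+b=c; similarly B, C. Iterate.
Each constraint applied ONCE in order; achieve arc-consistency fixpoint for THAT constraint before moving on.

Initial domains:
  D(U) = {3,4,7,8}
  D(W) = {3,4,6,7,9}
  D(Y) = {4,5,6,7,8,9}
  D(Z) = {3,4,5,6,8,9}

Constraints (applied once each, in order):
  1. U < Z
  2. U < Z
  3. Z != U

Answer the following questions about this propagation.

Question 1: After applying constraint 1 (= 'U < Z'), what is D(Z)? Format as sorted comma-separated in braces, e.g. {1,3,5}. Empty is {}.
Constraint 1 (U < Z) on D(U)={3,4,7,8} D(Z)={3,4,5,6,8,9}: Z {3,4,5,6,8,9}->{4,5,6,8,9}
So after constraint 1: D(Z) = {4,5,6,8,9}

Answer: {4,5,6,8,9}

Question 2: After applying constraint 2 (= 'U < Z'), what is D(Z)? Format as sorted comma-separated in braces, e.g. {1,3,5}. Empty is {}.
Answer: {4,5,6,8,9}

Derivation:
Constraint 1 (U < Z) on D(U)={3,4,7,8} D(Z)={3,4,5,6,8,9}: Z {3,4,5,6,8,9}->{4,5,6,8,9}
Constraint 2 (U < Z) on D(U)={3,4,7,8} D(Z)={4,5,6,8,9}: no change
So after constraint 2: D(Z) = {4,5,6,8,9}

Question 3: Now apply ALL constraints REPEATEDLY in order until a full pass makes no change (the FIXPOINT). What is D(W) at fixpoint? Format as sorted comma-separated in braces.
pass 0 (initial): D(W)={3,4,6,7,9}
pass 1: Z {3,4,5,6,8,9}->{4,5,6,8,9}
pass 2: no change
Fixpoint after 2 passes: D(W) = {3,4,6,7,9}

Answer: {3,4,6,7,9}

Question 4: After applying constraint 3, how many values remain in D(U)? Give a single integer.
Constraint 1 (U < Z) on D(U)={3,4,7,8} D(Z)={3,4,5,6,8,9}: Z {3,4,5,6,8,9}->{4,5,6,8,9}
Constraint 2 (U < Z) on D(U)={3,4,7,8} D(Z)={4,5,6,8,9}: no change
Constraint 3 (Z != U) on D(Z)={4,5,6,8,9} D(U)={3,4,7,8}: no change
So after constraint 3: D(U)={3,4,7,8}, size = 4

Answer: 4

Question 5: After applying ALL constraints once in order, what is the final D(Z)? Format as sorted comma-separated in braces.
Constraint 1 (U < Z) on D(U)={3,4,7,8} D(Z)={3,4,5,6,8,9}: Z {3,4,5,6,8,9}->{4,5,6,8,9}
Constraint 2 (U < Z) on D(U)={3,4,7,8} D(Z)={4,5,6,8,9}: no change
Constraint 3 (Z != U) on D(Z)={4,5,6,8,9} D(U)={3,4,7,8}: no change
So after all 3 constraints: D(Z) = {4,5,6,8,9}

Answer: {4,5,6,8,9}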